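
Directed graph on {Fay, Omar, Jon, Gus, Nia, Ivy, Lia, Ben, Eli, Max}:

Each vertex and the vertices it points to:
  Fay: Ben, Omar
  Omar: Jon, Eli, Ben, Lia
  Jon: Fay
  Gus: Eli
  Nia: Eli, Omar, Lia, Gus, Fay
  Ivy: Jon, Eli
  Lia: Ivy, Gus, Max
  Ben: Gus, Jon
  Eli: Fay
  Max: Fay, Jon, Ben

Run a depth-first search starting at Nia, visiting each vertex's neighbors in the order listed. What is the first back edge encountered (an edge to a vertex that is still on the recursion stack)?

DFS from Nia (visiting each vertex's neighbors in the order listed); mark gray on enter, black on exit:
Nia gray
  Eli gray
    Fay gray
      Ben gray
        Gus gray
          Gus→Eli: Eli is gray → back edge
First back edge: Gus → Eli.

Gus→Eli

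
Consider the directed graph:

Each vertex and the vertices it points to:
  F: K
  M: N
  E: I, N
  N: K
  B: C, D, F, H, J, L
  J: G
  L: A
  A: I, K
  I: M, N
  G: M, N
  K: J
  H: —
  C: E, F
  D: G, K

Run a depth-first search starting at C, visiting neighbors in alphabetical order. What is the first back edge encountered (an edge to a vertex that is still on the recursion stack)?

G->M

DFS from C (visiting neighbors in alphabetical order); mark gray on enter, black on exit:
C gray
  E gray
    I gray
      M gray
        N gray
          K gray
            J gray
              G gray
                G→M: M is gray → back edge
First back edge: G → M.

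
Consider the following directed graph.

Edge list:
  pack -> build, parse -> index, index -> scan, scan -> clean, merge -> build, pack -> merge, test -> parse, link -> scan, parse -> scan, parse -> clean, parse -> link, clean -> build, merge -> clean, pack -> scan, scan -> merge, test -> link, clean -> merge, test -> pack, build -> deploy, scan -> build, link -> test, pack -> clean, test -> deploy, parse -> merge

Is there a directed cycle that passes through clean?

Yes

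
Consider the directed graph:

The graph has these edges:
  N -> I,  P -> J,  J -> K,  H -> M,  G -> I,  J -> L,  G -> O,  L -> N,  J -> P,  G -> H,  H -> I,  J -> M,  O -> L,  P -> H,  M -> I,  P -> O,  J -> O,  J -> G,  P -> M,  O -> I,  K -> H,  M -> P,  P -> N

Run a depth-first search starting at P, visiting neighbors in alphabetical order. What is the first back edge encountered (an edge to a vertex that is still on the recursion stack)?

M->P

DFS from P (visiting neighbors in alphabetical order); mark gray on enter, black on exit:
P gray
  H gray
    I gray
    I black
    M gray
      M→I: I black — skip
      M→P: P is gray → back edge
First back edge: M → P.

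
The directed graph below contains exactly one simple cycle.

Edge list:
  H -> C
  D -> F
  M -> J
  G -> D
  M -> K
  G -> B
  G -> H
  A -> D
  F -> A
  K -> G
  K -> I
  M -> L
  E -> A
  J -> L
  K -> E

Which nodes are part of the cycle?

DFS with gray/black marking from D:
D gray
  F gray
    A gray
      A→D: D is gray → back edge
Back edge closes the cycle D → F → A → D; its vertices are {A, D, F}.

A, D, F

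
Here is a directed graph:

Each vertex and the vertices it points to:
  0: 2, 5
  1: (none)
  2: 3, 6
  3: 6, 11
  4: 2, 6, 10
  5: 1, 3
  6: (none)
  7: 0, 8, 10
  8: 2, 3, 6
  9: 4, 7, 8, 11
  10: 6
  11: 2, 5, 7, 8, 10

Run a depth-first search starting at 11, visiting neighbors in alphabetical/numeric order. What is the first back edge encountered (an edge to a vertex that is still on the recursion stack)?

3→11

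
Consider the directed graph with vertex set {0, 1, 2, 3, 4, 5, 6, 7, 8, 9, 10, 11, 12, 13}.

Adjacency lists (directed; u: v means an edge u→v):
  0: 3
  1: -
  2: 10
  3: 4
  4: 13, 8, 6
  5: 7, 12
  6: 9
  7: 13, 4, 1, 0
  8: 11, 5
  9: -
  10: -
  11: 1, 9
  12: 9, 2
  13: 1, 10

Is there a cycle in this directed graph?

Yes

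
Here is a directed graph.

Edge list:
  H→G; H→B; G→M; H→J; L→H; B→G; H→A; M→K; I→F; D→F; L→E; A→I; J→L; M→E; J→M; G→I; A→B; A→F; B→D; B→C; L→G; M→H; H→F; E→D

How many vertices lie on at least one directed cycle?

A vertex is on a directed cycle iff it belongs to a strongly connected component of size ≥ 2 (or has a self-loop).
The vertices on cycles are {A, B, G, H, J, L, M} — 7 in total.

7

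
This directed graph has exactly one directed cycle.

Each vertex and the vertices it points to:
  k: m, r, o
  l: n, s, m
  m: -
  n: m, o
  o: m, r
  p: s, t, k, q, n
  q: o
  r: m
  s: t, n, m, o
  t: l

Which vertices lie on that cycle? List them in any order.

l, s, t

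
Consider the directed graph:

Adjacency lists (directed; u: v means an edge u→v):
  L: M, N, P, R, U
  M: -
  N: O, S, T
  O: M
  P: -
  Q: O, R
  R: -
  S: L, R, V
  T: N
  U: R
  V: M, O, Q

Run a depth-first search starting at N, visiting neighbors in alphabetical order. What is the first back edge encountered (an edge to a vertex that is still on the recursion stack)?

DFS from N (visiting neighbors in alphabetical order); mark gray on enter, black on exit:
N gray
  O gray
    M gray
    M black
  O black
  S gray
    L gray
      L→M: M black — skip
      L→N: N is gray → back edge
First back edge: L → N.

L->N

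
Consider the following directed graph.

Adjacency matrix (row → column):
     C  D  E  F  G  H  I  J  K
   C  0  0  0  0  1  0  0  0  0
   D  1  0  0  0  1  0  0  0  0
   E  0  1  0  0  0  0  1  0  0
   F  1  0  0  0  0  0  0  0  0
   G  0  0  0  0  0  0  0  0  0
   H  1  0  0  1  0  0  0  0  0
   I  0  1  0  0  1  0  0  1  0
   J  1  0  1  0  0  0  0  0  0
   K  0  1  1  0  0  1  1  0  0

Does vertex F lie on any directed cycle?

F lies on a cycle iff there is a path from F back to itself.
Exploring from F, it never reaches itself; equivalently, its strongly connected component is a singleton.

No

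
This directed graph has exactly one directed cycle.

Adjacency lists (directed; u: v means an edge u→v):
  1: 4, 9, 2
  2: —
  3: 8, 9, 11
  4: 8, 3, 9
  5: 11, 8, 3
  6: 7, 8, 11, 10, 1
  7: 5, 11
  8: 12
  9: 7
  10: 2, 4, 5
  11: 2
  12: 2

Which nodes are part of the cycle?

DFS with gray/black marking from 7:
7 gray
  5 gray
    11 gray
      2 gray
      2 black
    11 black
    8 gray
      12 gray
        12→2: 2 black — skip
      12 black
    8 black
    3 gray
      3→8: 8 black — skip
      9 gray
        9→7: 7 is gray → back edge
Back edge closes the cycle 7 → 5 → 3 → 9 → 7; its vertices are {3, 5, 7, 9}.

3, 5, 7, 9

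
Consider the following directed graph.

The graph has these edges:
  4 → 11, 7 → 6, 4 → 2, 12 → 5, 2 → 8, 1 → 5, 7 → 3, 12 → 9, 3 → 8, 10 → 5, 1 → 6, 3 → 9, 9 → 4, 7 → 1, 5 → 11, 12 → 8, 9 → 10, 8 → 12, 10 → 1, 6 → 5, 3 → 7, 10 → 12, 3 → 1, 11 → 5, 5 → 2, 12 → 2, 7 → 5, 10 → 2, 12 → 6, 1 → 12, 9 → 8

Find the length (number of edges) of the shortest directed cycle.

2

For each vertex v, BFS finds the shortest path from v back to v.
The shortest such closed walk is 3 → 7 → 3, length 2.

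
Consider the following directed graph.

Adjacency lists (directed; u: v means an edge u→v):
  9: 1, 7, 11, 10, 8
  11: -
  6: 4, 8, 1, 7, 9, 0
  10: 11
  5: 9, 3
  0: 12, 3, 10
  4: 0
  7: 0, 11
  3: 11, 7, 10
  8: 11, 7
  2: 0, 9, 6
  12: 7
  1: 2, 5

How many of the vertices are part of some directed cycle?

9

A vertex is on a directed cycle iff it belongs to a strongly connected component of size ≥ 2 (or has a self-loop).
The vertices on cycles are {0, 1, 2, 3, 5, 6, 7, 9, 12} — 9 in total.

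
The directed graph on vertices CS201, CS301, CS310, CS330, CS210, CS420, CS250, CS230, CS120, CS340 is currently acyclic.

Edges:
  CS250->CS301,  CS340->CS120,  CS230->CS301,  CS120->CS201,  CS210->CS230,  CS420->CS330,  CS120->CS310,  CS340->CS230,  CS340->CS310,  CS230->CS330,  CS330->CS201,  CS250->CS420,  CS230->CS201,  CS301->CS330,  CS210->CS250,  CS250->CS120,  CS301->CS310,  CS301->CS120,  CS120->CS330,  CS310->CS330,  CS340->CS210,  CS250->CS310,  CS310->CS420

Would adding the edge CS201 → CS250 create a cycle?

Yes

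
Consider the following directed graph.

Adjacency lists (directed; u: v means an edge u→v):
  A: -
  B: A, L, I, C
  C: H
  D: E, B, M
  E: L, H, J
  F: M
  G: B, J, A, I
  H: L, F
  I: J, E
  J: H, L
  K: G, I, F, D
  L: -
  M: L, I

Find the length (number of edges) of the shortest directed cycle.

For each vertex v, BFS finds the shortest path from v back to v.
The shortest such closed walk is F → M → I → J → H → F, length 5.

5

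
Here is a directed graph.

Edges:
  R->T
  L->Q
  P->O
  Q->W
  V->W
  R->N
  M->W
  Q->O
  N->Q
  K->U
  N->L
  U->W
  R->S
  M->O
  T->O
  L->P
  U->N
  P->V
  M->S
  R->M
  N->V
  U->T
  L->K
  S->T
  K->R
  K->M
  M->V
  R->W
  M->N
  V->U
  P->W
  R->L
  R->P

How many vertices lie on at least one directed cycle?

8

A vertex is on a directed cycle iff it belongs to a strongly connected component of size ≥ 2 (or has a self-loop).
The vertices on cycles are {K, L, M, N, P, R, U, V} — 8 in total.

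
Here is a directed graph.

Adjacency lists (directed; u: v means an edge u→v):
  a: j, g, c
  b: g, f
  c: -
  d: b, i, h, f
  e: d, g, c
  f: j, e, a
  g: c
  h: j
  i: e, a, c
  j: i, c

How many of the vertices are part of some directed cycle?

A vertex is on a directed cycle iff it belongs to a strongly connected component of size ≥ 2 (or has a self-loop).
The vertices on cycles are {a, b, d, e, f, h, i, j} — 8 in total.

8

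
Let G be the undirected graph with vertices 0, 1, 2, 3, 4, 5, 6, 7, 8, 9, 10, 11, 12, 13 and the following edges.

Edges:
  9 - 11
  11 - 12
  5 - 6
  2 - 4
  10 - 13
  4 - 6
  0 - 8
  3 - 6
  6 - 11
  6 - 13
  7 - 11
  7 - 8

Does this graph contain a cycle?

DFS, tracking each vertex's parent; an edge to a visited non-parent vertex closes a cycle.
Start from 1:
visit 1 (parent –)
visit 0 (parent –)
  visit 8 (parent 0)
    visit 7 (parent 8)
      visit 11 (parent 7)
        visit 9 (parent 11)
          9–11: parent, skip
        11–7: parent, skip
        visit 6 (parent 11)
          visit 5 (parent 6)
            5–6: parent, skip
          6–11: parent, skip
          visit 4 (parent 6)
            4–6: parent, skip
            visit 2 (parent 4)
              2–4: parent, skip
          visit 13 (parent 6)
            visit 10 (parent 13)
              10–13: parent, skip
            13–6: parent, skip
          visit 3 (parent 6)
            3–6: parent, skip
        visit 12 (parent 11)
          12–11: parent, skip
      7–8: parent, skip
    8–0: parent, skip
No non-parent visited neighbor found — the graph is a forest.

No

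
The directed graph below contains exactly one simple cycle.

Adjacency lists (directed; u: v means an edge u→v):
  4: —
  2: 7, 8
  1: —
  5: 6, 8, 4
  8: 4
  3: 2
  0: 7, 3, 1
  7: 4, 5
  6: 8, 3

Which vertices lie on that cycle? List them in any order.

2, 3, 5, 6, 7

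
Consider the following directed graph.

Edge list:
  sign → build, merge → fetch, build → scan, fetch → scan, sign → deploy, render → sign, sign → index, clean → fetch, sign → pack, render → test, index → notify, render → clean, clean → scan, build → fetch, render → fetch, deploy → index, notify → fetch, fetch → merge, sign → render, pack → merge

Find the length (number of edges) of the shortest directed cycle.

2

For each vertex v, BFS finds the shortest path from v back to v.
The shortest such closed walk is sign → render → sign, length 2.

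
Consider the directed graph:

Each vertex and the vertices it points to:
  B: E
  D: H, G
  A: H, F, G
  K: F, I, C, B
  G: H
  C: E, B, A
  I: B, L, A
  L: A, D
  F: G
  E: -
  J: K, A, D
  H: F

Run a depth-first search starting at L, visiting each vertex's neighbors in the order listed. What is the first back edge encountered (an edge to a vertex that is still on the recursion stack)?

DFS from L (visiting each vertex's neighbors in the order listed); mark gray on enter, black on exit:
L gray
  A gray
    H gray
      F gray
        G gray
          G→H: H is gray → back edge
First back edge: G → H.

G→H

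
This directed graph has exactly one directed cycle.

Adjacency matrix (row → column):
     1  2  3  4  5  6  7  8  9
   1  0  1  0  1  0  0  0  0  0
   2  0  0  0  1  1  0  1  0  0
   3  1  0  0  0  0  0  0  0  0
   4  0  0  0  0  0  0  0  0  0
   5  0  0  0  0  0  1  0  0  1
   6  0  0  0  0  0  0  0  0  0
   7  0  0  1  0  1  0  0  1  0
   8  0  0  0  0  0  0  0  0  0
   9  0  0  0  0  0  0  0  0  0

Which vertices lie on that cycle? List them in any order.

DFS with gray/black marking from 2:
2 gray
  7 gray
    3 gray
      1 gray
        4 gray
        4 black
        1→2: 2 is gray → back edge
Back edge closes the cycle 2 → 7 → 3 → 1 → 2; its vertices are {1, 2, 3, 7}.

1, 2, 3, 7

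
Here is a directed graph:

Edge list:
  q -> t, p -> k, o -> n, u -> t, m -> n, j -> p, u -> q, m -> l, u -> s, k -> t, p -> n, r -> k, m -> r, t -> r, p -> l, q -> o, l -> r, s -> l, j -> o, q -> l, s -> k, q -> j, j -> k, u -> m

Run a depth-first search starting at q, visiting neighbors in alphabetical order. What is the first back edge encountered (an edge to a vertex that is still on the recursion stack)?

r→k

DFS from q (visiting neighbors in alphabetical order); mark gray on enter, black on exit:
q gray
  j gray
    k gray
      t gray
        r gray
          r→k: k is gray → back edge
First back edge: r → k.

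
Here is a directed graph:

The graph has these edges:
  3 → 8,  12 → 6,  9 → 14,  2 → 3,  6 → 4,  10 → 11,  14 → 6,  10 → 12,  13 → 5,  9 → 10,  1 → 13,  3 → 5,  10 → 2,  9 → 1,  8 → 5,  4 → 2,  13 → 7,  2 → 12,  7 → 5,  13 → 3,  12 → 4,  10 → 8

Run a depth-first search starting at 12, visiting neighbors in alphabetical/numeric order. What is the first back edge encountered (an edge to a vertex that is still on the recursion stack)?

2→12

DFS from 12 (visiting neighbors in alphabetical/numeric order); mark gray on enter, black on exit:
12 gray
  4 gray
    2 gray
      3 gray
        5 gray
        5 black
        8 gray
          8→5: 5 black — skip
        8 black
      3 black
      2→12: 12 is gray → back edge
First back edge: 2 → 12.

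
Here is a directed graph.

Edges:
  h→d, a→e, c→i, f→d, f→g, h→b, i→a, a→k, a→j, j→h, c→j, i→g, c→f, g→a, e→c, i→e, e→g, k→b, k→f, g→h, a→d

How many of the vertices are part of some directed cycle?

A vertex is on a directed cycle iff it belongs to a strongly connected component of size ≥ 2 (or has a self-loop).
The vertices on cycles are {a, c, e, f, g, i, k} — 7 in total.

7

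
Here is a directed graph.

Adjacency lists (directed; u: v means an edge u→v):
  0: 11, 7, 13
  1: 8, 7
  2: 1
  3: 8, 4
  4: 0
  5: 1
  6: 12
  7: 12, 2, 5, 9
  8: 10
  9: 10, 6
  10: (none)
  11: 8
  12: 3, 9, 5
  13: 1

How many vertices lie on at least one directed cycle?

A vertex is on a directed cycle iff it belongs to a strongly connected component of size ≥ 2 (or has a self-loop).
The vertices on cycles are {0, 1, 2, 3, 4, 5, 6, 7, 9, 12, 13} — 11 in total.

11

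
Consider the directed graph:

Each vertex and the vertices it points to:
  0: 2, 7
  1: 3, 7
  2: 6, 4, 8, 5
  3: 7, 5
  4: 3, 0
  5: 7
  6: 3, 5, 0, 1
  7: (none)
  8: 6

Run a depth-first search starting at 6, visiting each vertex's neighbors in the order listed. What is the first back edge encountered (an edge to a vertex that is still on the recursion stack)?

DFS from 6 (visiting each vertex's neighbors in the order listed); mark gray on enter, black on exit:
6 gray
  3 gray
    7 gray
    7 black
    5 gray
      5→7: 7 black — skip
    5 black
  3 black
  6→5: 5 black — skip
  0 gray
    2 gray
      2→6: 6 is gray → back edge
First back edge: 2 → 6.

2->6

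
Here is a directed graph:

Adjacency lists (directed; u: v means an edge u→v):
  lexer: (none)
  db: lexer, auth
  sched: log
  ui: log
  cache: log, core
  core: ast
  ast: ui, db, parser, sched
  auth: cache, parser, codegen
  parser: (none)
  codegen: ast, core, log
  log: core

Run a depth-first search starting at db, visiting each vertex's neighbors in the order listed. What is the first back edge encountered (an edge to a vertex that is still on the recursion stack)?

ui->log

DFS from db (visiting each vertex's neighbors in the order listed); mark gray on enter, black on exit:
db gray
  lexer gray
  lexer black
  auth gray
    cache gray
      log gray
        core gray
          ast gray
            ui gray
              ui→log: log is gray → back edge
First back edge: ui → log.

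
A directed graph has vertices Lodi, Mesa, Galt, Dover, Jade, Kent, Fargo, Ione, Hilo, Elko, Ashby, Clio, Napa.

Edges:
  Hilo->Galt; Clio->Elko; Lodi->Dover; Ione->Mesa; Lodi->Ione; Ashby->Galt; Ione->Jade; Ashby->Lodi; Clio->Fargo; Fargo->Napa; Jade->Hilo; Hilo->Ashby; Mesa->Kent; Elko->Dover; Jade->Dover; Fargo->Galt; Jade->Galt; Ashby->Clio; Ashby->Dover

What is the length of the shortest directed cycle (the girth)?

For each vertex v, BFS finds the shortest path from v back to v.
The shortest such closed walk is Ashby → Lodi → Ione → Jade → Hilo → Ashby, length 5.

5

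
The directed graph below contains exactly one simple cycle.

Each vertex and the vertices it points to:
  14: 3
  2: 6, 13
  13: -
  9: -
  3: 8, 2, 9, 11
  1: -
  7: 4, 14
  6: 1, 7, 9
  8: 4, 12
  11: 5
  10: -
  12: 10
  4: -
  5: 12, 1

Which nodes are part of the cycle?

2, 3, 6, 7, 14

DFS with gray/black marking from 3:
3 gray
  8 gray
    4 gray
    4 black
    12 gray
      10 gray
      10 black
    12 black
  8 black
  2 gray
    6 gray
      1 gray
      1 black
      7 gray
        7→4: 4 black — skip
        14 gray
          14→3: 3 is gray → back edge
Back edge closes the cycle 3 → 2 → 6 → 7 → 14 → 3; its vertices are {2, 3, 6, 7, 14}.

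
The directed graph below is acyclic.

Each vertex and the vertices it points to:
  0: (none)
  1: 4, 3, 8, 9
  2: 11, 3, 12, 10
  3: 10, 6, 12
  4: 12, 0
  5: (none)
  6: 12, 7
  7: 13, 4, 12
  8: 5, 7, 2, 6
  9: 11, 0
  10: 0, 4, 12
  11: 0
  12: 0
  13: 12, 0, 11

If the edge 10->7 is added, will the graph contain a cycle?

Adding 10→7 creates a cycle iff 7 can already reach 10.
Explore from 7: no path reaches 10. The graph stays acyclic.

No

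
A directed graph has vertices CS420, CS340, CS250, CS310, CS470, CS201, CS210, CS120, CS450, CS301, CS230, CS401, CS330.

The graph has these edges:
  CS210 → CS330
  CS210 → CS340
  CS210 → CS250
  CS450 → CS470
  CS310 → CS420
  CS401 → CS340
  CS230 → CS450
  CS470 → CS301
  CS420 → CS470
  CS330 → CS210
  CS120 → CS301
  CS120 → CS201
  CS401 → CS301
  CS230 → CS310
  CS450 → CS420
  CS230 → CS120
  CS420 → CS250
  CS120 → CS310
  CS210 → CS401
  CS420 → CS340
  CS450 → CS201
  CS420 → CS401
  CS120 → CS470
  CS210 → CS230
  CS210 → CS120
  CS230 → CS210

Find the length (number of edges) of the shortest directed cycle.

2

For each vertex v, BFS finds the shortest path from v back to v.
The shortest such closed walk is CS330 → CS210 → CS330, length 2.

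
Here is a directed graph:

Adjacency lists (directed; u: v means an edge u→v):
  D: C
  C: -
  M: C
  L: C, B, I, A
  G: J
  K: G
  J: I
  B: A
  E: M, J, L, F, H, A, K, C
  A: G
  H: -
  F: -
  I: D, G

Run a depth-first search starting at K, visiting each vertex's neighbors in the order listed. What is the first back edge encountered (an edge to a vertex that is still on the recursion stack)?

DFS from K (visiting each vertex's neighbors in the order listed); mark gray on enter, black on exit:
K gray
  G gray
    J gray
      I gray
        D gray
          C gray
          C black
        D black
        I→G: G is gray → back edge
First back edge: I → G.

I→G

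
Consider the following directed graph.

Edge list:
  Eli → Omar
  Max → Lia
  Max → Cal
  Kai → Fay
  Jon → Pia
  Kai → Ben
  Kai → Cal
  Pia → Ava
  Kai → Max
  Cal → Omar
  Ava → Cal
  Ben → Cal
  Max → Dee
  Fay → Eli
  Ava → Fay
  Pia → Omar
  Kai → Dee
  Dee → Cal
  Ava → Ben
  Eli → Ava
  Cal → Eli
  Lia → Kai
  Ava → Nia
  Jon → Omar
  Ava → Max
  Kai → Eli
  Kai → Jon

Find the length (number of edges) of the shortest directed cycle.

For each vertex v, BFS finds the shortest path from v back to v.
The shortest such closed walk is Lia → Kai → Max → Lia, length 3.

3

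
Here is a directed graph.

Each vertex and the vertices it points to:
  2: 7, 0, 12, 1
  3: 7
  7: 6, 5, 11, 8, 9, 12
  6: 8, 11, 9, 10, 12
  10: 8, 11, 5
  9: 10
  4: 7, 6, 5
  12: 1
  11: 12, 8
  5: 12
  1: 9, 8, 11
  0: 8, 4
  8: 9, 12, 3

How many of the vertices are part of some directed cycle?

10

A vertex is on a directed cycle iff it belongs to a strongly connected component of size ≥ 2 (or has a self-loop).
The vertices on cycles are {1, 3, 5, 6, 7, 8, 9, 10, 11, 12} — 10 in total.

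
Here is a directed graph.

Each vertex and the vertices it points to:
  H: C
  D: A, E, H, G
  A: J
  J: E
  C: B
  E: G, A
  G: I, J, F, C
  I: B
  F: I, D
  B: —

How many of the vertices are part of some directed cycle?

A vertex is on a directed cycle iff it belongs to a strongly connected component of size ≥ 2 (or has a self-loop).
The vertices on cycles are {A, D, E, F, G, J} — 6 in total.

6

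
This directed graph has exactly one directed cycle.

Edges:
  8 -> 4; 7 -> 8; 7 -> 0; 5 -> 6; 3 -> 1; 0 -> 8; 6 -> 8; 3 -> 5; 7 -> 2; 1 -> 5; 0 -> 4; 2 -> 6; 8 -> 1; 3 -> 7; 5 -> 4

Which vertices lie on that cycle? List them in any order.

1, 5, 6, 8

DFS with gray/black marking from 1:
1 gray
  5 gray
    6 gray
      8 gray
        4 gray
        4 black
        8→1: 1 is gray → back edge
Back edge closes the cycle 1 → 5 → 6 → 8 → 1; its vertices are {1, 5, 6, 8}.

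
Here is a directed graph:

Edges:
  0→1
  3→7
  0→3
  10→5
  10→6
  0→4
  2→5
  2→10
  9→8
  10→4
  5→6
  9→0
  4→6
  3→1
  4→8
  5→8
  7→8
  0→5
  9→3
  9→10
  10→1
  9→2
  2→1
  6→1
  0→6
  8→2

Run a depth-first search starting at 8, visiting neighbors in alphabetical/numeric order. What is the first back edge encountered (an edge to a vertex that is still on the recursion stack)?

5→8

DFS from 8 (visiting neighbors in alphabetical/numeric order); mark gray on enter, black on exit:
8 gray
  2 gray
    1 gray
    1 black
    5 gray
      6 gray
        6→1: 1 black — skip
      6 black
      5→8: 8 is gray → back edge
First back edge: 5 → 8.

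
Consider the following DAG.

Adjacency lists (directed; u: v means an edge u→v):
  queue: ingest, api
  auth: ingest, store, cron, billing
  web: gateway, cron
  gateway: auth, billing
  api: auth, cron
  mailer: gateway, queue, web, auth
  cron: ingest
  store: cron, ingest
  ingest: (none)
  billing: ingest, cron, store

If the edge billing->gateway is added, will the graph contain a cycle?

Adding billing→gateway creates a cycle iff gateway can already reach billing.
Path from gateway: gateway → billing.
So gateway → … → billing → gateway is a cycle.

Yes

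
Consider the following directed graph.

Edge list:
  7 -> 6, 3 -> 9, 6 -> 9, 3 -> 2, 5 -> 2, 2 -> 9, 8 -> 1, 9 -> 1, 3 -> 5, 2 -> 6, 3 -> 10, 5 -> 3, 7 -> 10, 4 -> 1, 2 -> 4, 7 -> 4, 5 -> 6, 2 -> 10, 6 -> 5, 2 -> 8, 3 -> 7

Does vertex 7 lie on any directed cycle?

Yes

7 is on a cycle iff 7 can reach itself via ≥1 edge.
7 → 6 → 5 → 3 → 7 — yes.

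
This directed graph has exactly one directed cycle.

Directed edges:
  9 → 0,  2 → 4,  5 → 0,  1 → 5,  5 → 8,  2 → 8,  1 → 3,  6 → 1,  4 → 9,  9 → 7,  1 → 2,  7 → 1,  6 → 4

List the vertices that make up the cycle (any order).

1, 2, 4, 7, 9

DFS with gray/black marking from 1:
1 gray
  3 gray
  3 black
  5 gray
    8 gray
    8 black
    0 gray
    0 black
  5 black
  2 gray
    4 gray
      9 gray
        9→0: 0 black — skip
        7 gray
          7→1: 1 is gray → back edge
Back edge closes the cycle 1 → 2 → 4 → 9 → 7 → 1; its vertices are {1, 2, 4, 7, 9}.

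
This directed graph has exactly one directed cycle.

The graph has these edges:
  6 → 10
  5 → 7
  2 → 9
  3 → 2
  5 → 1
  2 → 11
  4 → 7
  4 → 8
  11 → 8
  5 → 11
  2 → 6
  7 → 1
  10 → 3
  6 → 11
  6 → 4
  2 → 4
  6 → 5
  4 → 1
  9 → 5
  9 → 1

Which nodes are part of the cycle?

2, 3, 6, 10

DFS with gray/black marking from 2:
2 gray
  6 gray
    4 gray
      1 gray
      1 black
      7 gray
        7→1: 1 black — skip
      7 black
      8 gray
      8 black
    4 black
    11 gray
      11→8: 8 black — skip
    11 black
    5 gray
      5→11: 11 black — skip
      5→7: 7 black — skip
      5→1: 1 black — skip
    5 black
    10 gray
      3 gray
        3→2: 2 is gray → back edge
Back edge closes the cycle 2 → 6 → 10 → 3 → 2; its vertices are {2, 3, 6, 10}.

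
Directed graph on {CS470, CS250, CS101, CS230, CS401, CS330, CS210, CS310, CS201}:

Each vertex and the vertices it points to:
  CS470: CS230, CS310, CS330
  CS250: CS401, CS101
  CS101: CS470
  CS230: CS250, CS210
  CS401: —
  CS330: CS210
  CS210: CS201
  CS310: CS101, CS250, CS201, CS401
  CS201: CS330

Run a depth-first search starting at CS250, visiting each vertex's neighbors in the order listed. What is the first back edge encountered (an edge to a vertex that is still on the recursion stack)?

CS230->CS250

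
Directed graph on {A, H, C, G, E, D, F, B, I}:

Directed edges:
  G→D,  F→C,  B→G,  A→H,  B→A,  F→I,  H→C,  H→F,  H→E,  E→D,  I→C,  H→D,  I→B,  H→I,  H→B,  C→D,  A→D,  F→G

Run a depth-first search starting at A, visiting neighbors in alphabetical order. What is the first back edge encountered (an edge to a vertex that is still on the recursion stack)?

B→A

DFS from A (visiting neighbors in alphabetical order); mark gray on enter, black on exit:
A gray
  D gray
  D black
  H gray
    B gray
      B→A: A is gray → back edge
First back edge: B → A.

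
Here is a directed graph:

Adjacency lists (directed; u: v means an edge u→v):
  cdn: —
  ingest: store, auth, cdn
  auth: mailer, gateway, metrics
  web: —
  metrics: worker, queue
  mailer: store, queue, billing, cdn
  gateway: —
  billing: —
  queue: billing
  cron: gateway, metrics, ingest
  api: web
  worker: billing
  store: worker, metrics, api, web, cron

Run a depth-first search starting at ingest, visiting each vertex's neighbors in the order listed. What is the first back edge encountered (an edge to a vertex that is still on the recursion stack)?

cron→ingest

DFS from ingest (visiting each vertex's neighbors in the order listed); mark gray on enter, black on exit:
ingest gray
  store gray
    worker gray
      billing gray
      billing black
    worker black
    metrics gray
      metrics→worker: worker black — skip
      queue gray
        queue→billing: billing black — skip
      queue black
    metrics black
    api gray
      web gray
      web black
    api black
    store→web: web black — skip
    cron gray
      gateway gray
      gateway black
      cron→metrics: metrics black — skip
      cron→ingest: ingest is gray → back edge
First back edge: cron → ingest.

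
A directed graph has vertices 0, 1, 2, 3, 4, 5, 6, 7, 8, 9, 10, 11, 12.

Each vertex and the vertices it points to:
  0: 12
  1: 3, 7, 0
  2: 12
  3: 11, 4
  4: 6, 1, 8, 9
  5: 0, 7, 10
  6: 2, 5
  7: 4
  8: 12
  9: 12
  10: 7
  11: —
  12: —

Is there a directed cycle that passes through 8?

8 lies on a cycle iff there is a path from 8 back to itself.
Exploring from 8, it never reaches itself; equivalently, its strongly connected component is a singleton.

No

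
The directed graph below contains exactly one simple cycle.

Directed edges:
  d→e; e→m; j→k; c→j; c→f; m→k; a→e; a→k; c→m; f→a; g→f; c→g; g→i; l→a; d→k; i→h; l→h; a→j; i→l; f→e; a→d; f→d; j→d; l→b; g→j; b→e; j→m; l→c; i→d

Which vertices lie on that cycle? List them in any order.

DFS with gray/black marking from i:
i gray
  h gray
  h black
  l gray
    a gray
      d gray
        e gray
          m gray
            k gray
            k black
          m black
        e black
        d→k: k black — skip
      d black
      a→k: k black — skip
      j gray
        j→d: d black — skip
        j→k: k black — skip
        j→m: m black — skip
      j black
      a→e: e black — skip
    a black
    c gray
      f gray
        f→a: a black — skip
        f→e: e black — skip
        f→d: d black — skip
      f black
      g gray
        g→j: j black — skip
        g→i: i is gray → back edge
Back edge closes the cycle i → l → c → g → i; its vertices are {c, g, i, l}.

c, g, i, l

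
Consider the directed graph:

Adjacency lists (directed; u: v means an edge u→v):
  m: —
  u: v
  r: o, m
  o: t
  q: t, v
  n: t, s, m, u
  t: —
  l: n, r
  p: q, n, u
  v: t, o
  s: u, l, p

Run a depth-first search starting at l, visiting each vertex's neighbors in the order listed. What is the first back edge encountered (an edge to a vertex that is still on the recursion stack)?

DFS from l (visiting each vertex's neighbors in the order listed); mark gray on enter, black on exit:
l gray
  n gray
    t gray
    t black
    s gray
      u gray
        v gray
          v→t: t black — skip
          o gray
            o→t: t black — skip
          o black
        v black
      u black
      s→l: l is gray → back edge
First back edge: s → l.

s→l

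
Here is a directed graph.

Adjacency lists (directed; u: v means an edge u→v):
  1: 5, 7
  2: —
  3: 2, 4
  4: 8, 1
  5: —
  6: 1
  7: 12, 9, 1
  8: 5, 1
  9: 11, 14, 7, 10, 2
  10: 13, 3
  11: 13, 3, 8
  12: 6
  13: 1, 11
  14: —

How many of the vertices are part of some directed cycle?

A vertex is on a directed cycle iff it belongs to a strongly connected component of size ≥ 2 (or has a self-loop).
The vertices on cycles are {1, 3, 4, 6, 7, 8, 9, 10, 11, 12, 13} — 11 in total.

11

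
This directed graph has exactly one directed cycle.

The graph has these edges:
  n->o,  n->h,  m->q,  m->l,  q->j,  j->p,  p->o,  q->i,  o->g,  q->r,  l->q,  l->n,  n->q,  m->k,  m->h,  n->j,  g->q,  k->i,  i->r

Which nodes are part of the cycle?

g, j, o, p, q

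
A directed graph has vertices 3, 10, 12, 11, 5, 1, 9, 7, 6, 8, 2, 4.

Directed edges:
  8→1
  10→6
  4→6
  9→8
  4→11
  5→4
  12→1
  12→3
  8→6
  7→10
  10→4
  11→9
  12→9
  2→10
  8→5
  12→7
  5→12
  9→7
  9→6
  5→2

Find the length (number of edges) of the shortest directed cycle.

For each vertex v, BFS finds the shortest path from v back to v.
The shortest such closed walk is 5 → 12 → 9 → 8 → 5, length 4.

4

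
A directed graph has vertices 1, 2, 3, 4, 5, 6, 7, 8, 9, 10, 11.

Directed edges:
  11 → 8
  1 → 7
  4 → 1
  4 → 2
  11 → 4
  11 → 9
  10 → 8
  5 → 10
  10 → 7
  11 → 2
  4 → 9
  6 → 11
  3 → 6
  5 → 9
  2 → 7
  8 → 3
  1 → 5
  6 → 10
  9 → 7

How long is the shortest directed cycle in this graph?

4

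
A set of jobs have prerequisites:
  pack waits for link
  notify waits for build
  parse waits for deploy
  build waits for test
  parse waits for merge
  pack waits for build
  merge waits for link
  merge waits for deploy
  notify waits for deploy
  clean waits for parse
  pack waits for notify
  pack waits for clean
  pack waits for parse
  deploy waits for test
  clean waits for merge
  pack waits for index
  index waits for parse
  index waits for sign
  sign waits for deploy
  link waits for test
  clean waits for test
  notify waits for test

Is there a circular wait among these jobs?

No

DFS with white/gray/black marking, starting from parse:
parse gray
  merge gray
    deploy gray
      test gray
      test black
    deploy black
    link gray
      link→test: test black — skip
    link black
  merge black
  parse→deploy: deploy black — skip
parse black
sign gray
  sign→deploy: deploy black — skip
sign black
pack gray
  index gray
    index→parse: parse black — skip
    index→sign: sign black — skip
  index black
  pack→parse: parse black — skip
  build gray
    build→test: test black — skip
  build black
  notify gray
    notify→build: build black — skip
    notify→deploy: deploy black — skip
    notify→test: test black — skip
  notify black
  clean gray
    clean→parse: parse black — skip
    clean→test: test black — skip
    clean→merge: merge black — skip
  clean black
  pack→link: link black — skip
pack black
Every edge goes to a white or black vertex — no back edge, so the graph is acyclic.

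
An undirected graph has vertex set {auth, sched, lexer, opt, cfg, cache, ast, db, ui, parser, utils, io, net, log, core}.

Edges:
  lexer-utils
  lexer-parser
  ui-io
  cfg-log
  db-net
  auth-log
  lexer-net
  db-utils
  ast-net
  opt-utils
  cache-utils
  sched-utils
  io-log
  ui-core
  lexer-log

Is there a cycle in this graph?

Yes

DFS, tracking each vertex's parent; an edge to a visited non-parent vertex closes a cycle.
Start from cache:
visit cache (parent –)
  visit utils (parent cache)
    visit db (parent utils)
      db–utils: parent, skip
      visit net (parent db)
        visit lexer (parent net)
          visit log (parent lexer)
            visit cfg (parent log)
              cfg–log: parent, skip
            log–lexer: parent, skip
            visit auth (parent log)
              auth–log: parent, skip
            visit io (parent log)
              visit ui (parent io)
                visit core (parent ui)
                  core–ui: parent, skip
                ui–io: parent, skip
              io–log: parent, skip
          lexer–net: parent, skip
          lexer–utils: utils visited and ≠ parent → cycle
Cycle: utils – db – net – lexer – utils.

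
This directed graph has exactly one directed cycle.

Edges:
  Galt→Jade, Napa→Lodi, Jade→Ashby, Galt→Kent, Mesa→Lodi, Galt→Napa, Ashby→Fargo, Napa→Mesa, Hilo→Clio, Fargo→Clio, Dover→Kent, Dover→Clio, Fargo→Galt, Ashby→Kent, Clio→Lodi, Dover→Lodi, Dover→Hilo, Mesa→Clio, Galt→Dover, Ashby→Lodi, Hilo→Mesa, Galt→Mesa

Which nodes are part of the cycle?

Galt, Jade, Ashby, Fargo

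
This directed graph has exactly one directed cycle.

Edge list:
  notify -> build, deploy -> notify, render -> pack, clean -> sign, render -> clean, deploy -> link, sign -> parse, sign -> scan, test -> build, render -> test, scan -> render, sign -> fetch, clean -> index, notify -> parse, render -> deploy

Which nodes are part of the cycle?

scan, sign, clean, render

DFS with gray/black marking from render:
render gray
  test gray
    build gray
    build black
  test black
  clean gray
    sign gray
      parse gray
      parse black
      fetch gray
      fetch black
      scan gray
        scan→render: render is gray → back edge
Back edge closes the cycle render → clean → sign → scan → render; its vertices are {scan, sign, clean, render}.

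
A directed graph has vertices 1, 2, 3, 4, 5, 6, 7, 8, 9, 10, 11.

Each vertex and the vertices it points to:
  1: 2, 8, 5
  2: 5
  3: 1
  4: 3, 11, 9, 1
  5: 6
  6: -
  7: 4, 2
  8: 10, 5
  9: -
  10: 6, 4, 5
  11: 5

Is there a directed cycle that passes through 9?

No

9 lies on a cycle iff there is a path from 9 back to itself.
Exploring from 9, it never reaches itself; equivalently, its strongly connected component is a singleton.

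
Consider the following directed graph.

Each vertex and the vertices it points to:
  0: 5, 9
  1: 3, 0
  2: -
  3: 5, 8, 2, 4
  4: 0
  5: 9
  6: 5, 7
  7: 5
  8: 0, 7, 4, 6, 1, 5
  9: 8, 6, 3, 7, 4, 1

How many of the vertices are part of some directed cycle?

9

A vertex is on a directed cycle iff it belongs to a strongly connected component of size ≥ 2 (or has a self-loop).
The vertices on cycles are {0, 1, 3, 4, 5, 6, 7, 8, 9} — 9 in total.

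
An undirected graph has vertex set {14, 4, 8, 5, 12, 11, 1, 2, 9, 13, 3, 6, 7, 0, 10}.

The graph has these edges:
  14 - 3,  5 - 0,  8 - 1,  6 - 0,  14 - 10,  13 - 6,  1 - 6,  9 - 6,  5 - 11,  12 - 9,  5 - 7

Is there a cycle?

DFS, tracking each vertex's parent; an edge to a visited non-parent vertex closes a cycle.
Start from 11:
visit 11 (parent –)
  visit 5 (parent 11)
    5–11: parent, skip
    visit 0 (parent 5)
      0–5: parent, skip
      visit 6 (parent 0)
        6–0: parent, skip
        visit 13 (parent 6)
          13–6: parent, skip
        visit 9 (parent 6)
          visit 12 (parent 9)
            12–9: parent, skip
          9–6: parent, skip
        visit 1 (parent 6)
          1–6: parent, skip
          visit 8 (parent 1)
            8–1: parent, skip
    visit 7 (parent 5)
      7–5: parent, skip
visit 14 (parent –)
  visit 3 (parent 14)
    3–14: parent, skip
  visit 10 (parent 14)
    10–14: parent, skip
visit 4 (parent –)
visit 2 (parent –)
No non-parent visited neighbor found — the graph is a forest.

No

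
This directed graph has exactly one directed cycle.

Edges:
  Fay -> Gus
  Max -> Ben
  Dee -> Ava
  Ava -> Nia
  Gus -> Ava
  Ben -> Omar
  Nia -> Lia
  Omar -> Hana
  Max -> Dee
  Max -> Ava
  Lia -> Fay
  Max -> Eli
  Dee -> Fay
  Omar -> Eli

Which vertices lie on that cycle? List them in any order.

DFS with gray/black marking from Fay:
Fay gray
  Gus gray
    Ava gray
      Nia gray
        Lia gray
          Lia→Fay: Fay is gray → back edge
Back edge closes the cycle Fay → Gus → Ava → Nia → Lia → Fay; its vertices are {Ava, Fay, Gus, Lia, Nia}.

Ava, Fay, Gus, Lia, Nia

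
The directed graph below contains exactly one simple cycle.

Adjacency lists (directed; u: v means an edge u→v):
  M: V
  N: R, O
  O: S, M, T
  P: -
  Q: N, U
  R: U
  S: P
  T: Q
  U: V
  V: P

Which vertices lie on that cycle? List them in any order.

DFS with gray/black marking from Q:
Q gray
  N gray
    R gray
      U gray
        V gray
          P gray
          P black
        V black
      U black
    R black
    O gray
      S gray
        S→P: P black — skip
      S black
      M gray
        M→V: V black — skip
      M black
      T gray
        T→Q: Q is gray → back edge
Back edge closes the cycle Q → N → O → T → Q; its vertices are {N, O, Q, T}.

N, O, Q, T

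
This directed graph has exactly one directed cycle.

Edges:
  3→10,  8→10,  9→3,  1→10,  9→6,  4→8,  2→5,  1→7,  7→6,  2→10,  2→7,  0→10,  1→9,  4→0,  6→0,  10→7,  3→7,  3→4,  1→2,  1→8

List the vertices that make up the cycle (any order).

0, 6, 7, 10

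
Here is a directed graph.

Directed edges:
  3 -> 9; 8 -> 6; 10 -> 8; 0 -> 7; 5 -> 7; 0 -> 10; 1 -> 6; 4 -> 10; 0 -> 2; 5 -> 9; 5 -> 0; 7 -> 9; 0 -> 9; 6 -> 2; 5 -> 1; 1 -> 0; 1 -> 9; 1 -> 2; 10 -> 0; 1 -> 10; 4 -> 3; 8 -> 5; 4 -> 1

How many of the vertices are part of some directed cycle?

5

A vertex is on a directed cycle iff it belongs to a strongly connected component of size ≥ 2 (or has a self-loop).
The vertices on cycles are {0, 1, 5, 8, 10} — 5 in total.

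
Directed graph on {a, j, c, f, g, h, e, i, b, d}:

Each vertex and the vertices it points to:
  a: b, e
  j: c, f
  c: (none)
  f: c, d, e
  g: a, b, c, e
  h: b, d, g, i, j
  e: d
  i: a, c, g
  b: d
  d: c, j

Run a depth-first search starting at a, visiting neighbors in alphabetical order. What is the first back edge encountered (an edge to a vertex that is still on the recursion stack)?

f→d

DFS from a (visiting neighbors in alphabetical order); mark gray on enter, black on exit:
a gray
  b gray
    d gray
      c gray
      c black
      j gray
        j→c: c black — skip
        f gray
          f→c: c black — skip
          f→d: d is gray → back edge
First back edge: f → d.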